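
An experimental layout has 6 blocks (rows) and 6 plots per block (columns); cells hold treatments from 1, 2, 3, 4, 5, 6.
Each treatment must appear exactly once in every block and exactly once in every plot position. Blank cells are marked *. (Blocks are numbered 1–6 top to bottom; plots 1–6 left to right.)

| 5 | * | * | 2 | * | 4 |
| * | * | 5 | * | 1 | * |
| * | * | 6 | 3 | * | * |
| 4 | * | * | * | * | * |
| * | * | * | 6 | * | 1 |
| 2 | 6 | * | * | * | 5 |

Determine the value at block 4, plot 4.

Block 2, plot 4: block 2 has {1, 5} and plot 4 has {2, 3, 6}, leaving only 4.
Block 3, plot 1: block 3 has {3, 6} and plot 1 has {2, 4, 5}, leaving only 1.
Block 3, plot 6: block 3 has {1, 3, 6} and plot 6 has {1, 4, 5}, leaving only 2.
Block 5, plot 1: block 5 has {1, 6} and plot 1 has {1, 2, 4, 5}, leaving only 3.
Block 2, plot 1: block 2 has {1, 4, 5} and plot 1 has {1, 2, 3, 4, 5}, leaving only 6.
Block 2, plot 6: block 2 has {1, 4, 5, 6} and plot 6 has {1, 2, 4, 5}, leaving only 3.
Block 2, plot 2: block 2 has {1, 3, 4, 5, 6} and plot 2 has {6}, leaving only 2.
Block 4, plot 6: block 4 has {4} and plot 6 has {1, 2, 3, 4, 5}, leaving only 6.
Block 6, plot 4: block 6 has {2, 5, 6} and plot 4 has {2, 3, 4, 6}, leaving only 1.
Block 4 already has {4, 6} and plot 4 already has {1, 2, 3, 4, 6}, so block 4, plot 4 must be 5.

5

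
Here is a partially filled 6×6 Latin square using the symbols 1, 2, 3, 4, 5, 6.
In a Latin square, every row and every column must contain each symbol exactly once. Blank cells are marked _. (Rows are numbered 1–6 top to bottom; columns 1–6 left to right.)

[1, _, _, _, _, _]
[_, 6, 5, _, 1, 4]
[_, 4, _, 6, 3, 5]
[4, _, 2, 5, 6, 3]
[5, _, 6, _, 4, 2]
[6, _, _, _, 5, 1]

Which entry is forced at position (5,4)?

Row 1, column 5: row 1 has {1} and column 5 has {1, 3, 4, 5, 6}, leaving only 2.
Row 1, column 6: row 1 has {1, 2} and column 6 has {1, 2, 3, 4, 5}, leaving only 6.
Row 3, column 1: row 3 has {3, 4, 5, 6} and column 1 has {1, 4, 5, 6}, leaving only 2.
Row 2, column 1: row 2 has {1, 4, 5, 6} and column 1 has {1, 2, 4, 5, 6}, leaving only 3.
Row 2, column 4: row 2 has {1, 3, 4, 5, 6} and column 4 has {5, 6}, leaving only 2.
Row 3, column 3: row 3 has {2, 3, 4, 5, 6} and column 3 has {2, 5, 6}, leaving only 1.
Row 4, column 2: row 4 has {2, 3, 4, 5, 6} and column 2 has {4, 6}, leaving only 1.
Row 5, column 2: row 5 has {2, 4, 5, 6} and column 2 has {1, 4, 6}, leaving only 3.
Row 5 already has {2, 3, 4, 5, 6} and column 4 already has {2, 5, 6}, so row 5, column 4 must be 1.

1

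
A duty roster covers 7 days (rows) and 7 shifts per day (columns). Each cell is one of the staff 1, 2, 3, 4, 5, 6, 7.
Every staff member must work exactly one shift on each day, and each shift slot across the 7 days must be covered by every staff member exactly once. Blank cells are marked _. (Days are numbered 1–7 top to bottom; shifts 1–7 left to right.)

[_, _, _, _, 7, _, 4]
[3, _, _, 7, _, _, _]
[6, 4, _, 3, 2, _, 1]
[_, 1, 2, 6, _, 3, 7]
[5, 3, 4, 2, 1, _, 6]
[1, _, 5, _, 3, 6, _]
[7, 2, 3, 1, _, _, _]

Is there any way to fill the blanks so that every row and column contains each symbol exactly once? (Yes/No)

Day 1, shift 1: day 1 has {4, 7} and shift 1 has {1, 3, 5, 6, 7}, so it must be 2.
Day 1, shift 4: day 1 has {2, 4, 7} and shift 4 has {1, 2, 3, 6, 7}, so it must be 5.
Day 1, shift 2: day 1 has {2, 4, 5, 7} and shift 2 has {1, 2, 3, 4}, so it must be 6.
Day 1, shift 3: day 1 has {2, 4, 5, 6, 7} and shift 3 has {2, 3, 4, 5}, so it must be 1.
Now day 1, shift 6: day 1 together with shift 6 already contain {1, 2, 3, 4, 5, 6, 7} — every symbol — so nothing can go there. The grid has no valid completion.

No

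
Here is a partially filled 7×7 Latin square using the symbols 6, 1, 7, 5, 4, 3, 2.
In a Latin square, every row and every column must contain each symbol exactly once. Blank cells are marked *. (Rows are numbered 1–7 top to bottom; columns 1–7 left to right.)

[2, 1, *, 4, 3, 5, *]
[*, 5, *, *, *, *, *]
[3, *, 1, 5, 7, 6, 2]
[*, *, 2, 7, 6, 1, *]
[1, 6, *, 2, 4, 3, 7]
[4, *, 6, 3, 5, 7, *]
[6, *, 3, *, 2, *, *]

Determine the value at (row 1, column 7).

6

Row 1 already has {1, 5, 4, 3, 2} and column 7 already has {7, 2}, so row 1, column 7 must be 6.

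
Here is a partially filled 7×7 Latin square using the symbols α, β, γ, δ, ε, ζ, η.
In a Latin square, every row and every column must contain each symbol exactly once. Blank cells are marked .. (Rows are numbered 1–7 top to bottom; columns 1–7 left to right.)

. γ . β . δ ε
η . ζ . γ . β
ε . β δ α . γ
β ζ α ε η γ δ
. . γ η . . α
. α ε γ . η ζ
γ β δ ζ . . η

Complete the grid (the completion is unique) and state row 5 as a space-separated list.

ζ ε γ η δ β α

Row 1, column 3: row 1 has {β, γ, δ, ε} and column 3 has {α, β, γ, δ, ε, ζ}, leaving only η.
Row 1, column 5: row 1 has {β, γ, δ, ε, η} and column 5 has {α, γ, η}, leaving only ζ.
Row 1, column 1: row 1 has {β, γ, δ, ε, ζ, η} and column 1 has {β, γ, ε, η}, leaving only α.
Row 2, column 4: row 2 has {β, γ, ζ, η} and column 4 has {β, γ, δ, ε, ζ, η}, leaving only α.
Row 2, column 6: row 2 has {α, β, γ, ζ, η} and column 6 has {γ, δ, η}, leaving only ε.
Row 2, column 2: row 2 has {α, β, γ, ε, ζ, η} and column 2 has {α, β, γ, ζ}, leaving only δ.
Row 5, column 2: row 5 has {α, γ, η} and column 2 has {α, β, γ, δ, ζ}, leaving only ε.
Row 3, column 2: row 3 has {α, β, γ, δ, ε} and column 2 has {α, β, γ, δ, ε, ζ}, leaving only η.
Row 3, column 6: row 3 has {α, β, γ, δ, ε, η} and column 6 has {γ, δ, ε, η}, leaving only ζ.
Row 5, column 6: row 5 has {α, γ, ε, η} and column 6 has {γ, δ, ε, ζ, η}, leaving only β.
Row 5, column 5: row 5 has {α, β, γ, ε, η} and column 5 has {α, γ, ζ, η}, leaving only δ.
Row 5, column 1: row 5 has {α, β, γ, δ, ε, η} and column 1 has {α, β, γ, ε, η}, leaving only ζ.
So row 5 reads: ζ ε γ η δ β α.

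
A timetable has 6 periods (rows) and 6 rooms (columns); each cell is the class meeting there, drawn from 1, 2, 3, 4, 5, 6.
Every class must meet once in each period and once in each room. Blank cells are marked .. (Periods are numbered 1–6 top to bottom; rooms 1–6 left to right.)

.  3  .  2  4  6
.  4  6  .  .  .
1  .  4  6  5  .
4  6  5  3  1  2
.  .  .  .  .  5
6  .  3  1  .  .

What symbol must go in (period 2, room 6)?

1

Period 1, room 1: period 1 has {2, 3, 4, 6} and room 1 has {1, 4, 6}, leaving only 5.
Period 1, room 3: period 1 has {2, 3, 4, 5, 6} and room 3 has {3, 4, 5, 6}, leaving only 1.
Period 2, room 4: period 2 has {4, 6} and room 4 has {1, 2, 3, 6}, leaving only 5.
Period 3, room 2: period 3 has {1, 4, 5, 6} and room 2 has {3, 4, 6}, leaving only 2.
Period 3, room 6: period 3 has {1, 2, 4, 5, 6} and room 6 has {2, 5, 6}, leaving only 3.
Period 2 already has {4, 5, 6} and room 6 already has {2, 3, 5, 6}, so period 2, room 6 must be 1.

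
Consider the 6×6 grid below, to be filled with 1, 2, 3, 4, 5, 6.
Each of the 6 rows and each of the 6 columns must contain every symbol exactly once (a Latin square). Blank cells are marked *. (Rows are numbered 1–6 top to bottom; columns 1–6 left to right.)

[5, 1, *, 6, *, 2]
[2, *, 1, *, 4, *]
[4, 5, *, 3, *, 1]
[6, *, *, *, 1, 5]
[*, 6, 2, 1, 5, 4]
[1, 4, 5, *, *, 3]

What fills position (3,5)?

2

Row 1, column 5: row 1 has {1, 2, 5, 6} and column 5 has {1, 4, 5}, leaving only 3.
Row 1, column 3: row 1 has {1, 2, 3, 5, 6} and column 3 has {1, 2, 5}, leaving only 4.
Row 2, column 2: row 2 has {1, 2, 4} and column 2 has {1, 4, 5, 6}, leaving only 3.
Row 2, column 4: row 2 has {1, 2, 3, 4} and column 4 has {1, 3, 6}, leaving only 5.
Row 2, column 6: row 2 has {1, 2, 3, 4, 5} and column 6 has {1, 2, 3, 4, 5}, leaving only 6.
Row 3, column 3: row 3 has {1, 3, 4, 5} and column 3 has {1, 2, 4, 5}, leaving only 6.
Row 3 already has {1, 3, 4, 5, 6} and column 5 already has {1, 3, 4, 5}, so row 3, column 5 must be 2.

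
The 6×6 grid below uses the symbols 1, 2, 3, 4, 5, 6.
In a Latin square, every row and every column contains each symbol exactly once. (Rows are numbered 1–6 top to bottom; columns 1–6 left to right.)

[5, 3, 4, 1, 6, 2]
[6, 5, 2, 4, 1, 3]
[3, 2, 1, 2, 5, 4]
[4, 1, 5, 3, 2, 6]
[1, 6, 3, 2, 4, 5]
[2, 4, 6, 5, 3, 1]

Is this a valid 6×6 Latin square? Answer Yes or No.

No

Row 3 contains 2 twice (at columns 2 and 4), so it is not a permutation.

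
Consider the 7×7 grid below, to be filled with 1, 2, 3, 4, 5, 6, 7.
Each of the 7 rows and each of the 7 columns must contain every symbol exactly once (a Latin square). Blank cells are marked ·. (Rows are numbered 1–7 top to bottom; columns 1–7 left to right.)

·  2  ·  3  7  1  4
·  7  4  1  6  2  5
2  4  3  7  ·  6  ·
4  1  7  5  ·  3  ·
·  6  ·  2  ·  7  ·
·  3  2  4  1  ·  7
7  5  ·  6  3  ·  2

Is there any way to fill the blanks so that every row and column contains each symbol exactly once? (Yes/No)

No row or column among the givens repeats a symbol, and propagating forced cells runs into no contradiction.
One valid completion exists (for instance, 5 2 6 3 7 1 4 / 3 7 4 1 6 2 5 / 2 4 3 7 5 6 1 / 4 1 7 5 2 3 6 / 1 6 5 2 4 7 3 / 6 3 2 4 1 5 7 / 7 5 1 6 3 4 2).

Yes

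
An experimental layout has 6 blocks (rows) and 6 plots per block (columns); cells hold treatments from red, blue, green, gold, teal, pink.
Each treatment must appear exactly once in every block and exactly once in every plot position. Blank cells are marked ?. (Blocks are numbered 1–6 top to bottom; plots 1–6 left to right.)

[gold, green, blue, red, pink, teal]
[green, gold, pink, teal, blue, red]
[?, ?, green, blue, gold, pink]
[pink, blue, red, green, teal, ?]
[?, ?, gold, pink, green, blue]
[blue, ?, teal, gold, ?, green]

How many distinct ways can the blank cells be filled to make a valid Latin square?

2

Block 3, plot 1: eliminating its block and plot leaves {red, teal}.
Block 3, plot 2: eliminating its block and plot leaves {red, teal}.
Block 4, plot 6: eliminating its block and plot leaves {gold}.
Block 5, plot 1: eliminating its block and plot leaves {red, teal}.
Block 5, plot 2: eliminating its block and plot leaves {red, teal}.
Block 6, plot 2: eliminating its block and plot leaves {red, pink}.
Block 6, plot 5: eliminating its block and plot leaves {red}.
Enumerating the assignments across these blanks that avoid any block or plot repeat gives 2 completions.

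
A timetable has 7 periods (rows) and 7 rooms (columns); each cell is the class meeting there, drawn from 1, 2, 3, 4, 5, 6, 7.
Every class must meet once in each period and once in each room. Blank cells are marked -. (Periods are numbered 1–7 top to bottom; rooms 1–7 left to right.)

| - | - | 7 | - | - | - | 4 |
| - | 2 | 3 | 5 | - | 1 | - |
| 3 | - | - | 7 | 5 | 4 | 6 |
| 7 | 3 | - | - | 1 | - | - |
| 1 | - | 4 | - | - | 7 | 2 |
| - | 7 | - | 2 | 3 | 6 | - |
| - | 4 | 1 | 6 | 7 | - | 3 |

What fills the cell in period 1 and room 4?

1

Period 2, room 7: period 2 has {1, 2, 3, 5} and room 7 has {2, 3, 4, 6}, leaving only 7.
Period 3, room 2: period 3 has {3, 4, 5, 6, 7} and room 2 has {2, 3, 4, 7}, leaving only 1.
Period 3, room 3: period 3 has {1, 3, 4, 5, 6, 7} and room 3 has {1, 3, 4, 7}, leaving only 2.
Period 4, room 4: period 4 has {1, 3, 7} and room 4 has {2, 5, 6, 7}, leaving only 4.
Period 4, room 7: period 4 has {1, 3, 4, 7} and room 7 has {2, 3, 4, 6, 7}, leaving only 5.
Period 4, room 3: period 4 has {1, 3, 4, 5, 7} and room 3 has {1, 2, 3, 4, 7}, leaving only 6.
Period 4, room 6: period 4 has {1, 3, 4, 5, 6, 7} and room 6 has {1, 4, 6, 7}, leaving only 2.
Period 5, room 4: period 5 has {1, 2, 4, 7} and room 4 has {2, 4, 5, 6, 7}, leaving only 3.
Period 1 already has {4, 7} and room 4 already has {2, 3, 4, 5, 6, 7}, so period 1, room 4 must be 1.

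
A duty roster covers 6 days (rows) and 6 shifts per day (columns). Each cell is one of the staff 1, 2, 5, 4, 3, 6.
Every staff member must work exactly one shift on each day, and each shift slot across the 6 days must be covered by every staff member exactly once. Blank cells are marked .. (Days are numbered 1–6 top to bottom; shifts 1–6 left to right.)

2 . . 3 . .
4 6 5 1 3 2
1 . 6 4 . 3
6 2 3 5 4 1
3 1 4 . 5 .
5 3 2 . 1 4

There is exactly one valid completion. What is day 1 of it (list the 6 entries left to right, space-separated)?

Day 1, shift 3: day 1 has {2, 3} and shift 3 has {2, 5, 4, 3, 6}, leaving only 1.
Day 1, shift 5: day 1 has {1, 2, 3} and shift 5 has {1, 5, 4, 3}, leaving only 6.
Day 1, shift 6: day 1 has {1, 2, 3, 6} and shift 6 has {1, 2, 4, 3}, leaving only 5.
Day 1, shift 2: day 1 has {1, 2, 5, 3, 6} and shift 2 has {1, 2, 3, 6}, leaving only 4.
So day 1 reads: 2 4 1 3 6 5.

2 4 1 3 6 5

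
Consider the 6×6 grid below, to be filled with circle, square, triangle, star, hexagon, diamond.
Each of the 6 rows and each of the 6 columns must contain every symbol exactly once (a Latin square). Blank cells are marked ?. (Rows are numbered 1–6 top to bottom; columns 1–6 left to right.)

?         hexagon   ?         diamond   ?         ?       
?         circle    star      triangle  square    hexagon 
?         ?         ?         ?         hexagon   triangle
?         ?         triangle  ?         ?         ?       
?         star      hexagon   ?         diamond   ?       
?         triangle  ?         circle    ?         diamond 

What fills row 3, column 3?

diamond

Row 2, column 1: row 2 has {circle, square, triangle, star, hexagon} and column 1 has {}, leaving only diamond.
Row 5, column 4: row 5 has {star, hexagon, diamond} and column 4 has {circle, triangle, diamond}, leaving only square.
Row 3, column 4: row 3 has {triangle, hexagon} and column 4 has {circle, square, triangle, diamond}, leaving only star.
Row 4, column 4: row 4 has {triangle} and column 4 has {circle, square, triangle, star, diamond}, leaving only hexagon.
Row 5, column 6: row 5 has {square, star, hexagon, diamond} and column 6 has {triangle, hexagon, diamond}, leaving only circle.
Row 5, column 1: row 5 has {circle, square, star, hexagon, diamond} and column 1 has {diamond}, leaving only triangle.
Row 6, column 3: row 6 has {circle, triangle, diamond} and column 3 has {triangle, star, hexagon}, leaving only square.
Row 1, column 3: row 1 has {hexagon, diamond} and column 3 has {square, triangle, star, hexagon}, leaving only circle.
Row 3 already has {triangle, star, hexagon} and column 3 already has {circle, square, triangle, star, hexagon}, so row 3, column 3 must be diamond.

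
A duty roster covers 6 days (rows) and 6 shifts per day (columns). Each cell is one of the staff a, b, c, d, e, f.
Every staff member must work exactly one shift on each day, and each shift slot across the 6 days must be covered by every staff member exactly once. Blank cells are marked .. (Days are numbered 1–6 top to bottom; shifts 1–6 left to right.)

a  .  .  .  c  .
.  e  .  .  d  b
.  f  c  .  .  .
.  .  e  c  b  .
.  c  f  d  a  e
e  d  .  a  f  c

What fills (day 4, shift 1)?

f

Day 1, shift 2: day 1 has {a, c} and shift 2 has {c, d, e, f}, leaving only b.
Day 1, shift 3: day 1 has {a, b, c} and shift 3 has {c, e, f}, leaving only d.
Day 1, shift 6: day 1 has {a, b, c, d} and shift 6 has {b, c, e}, leaving only f.
Day 1, shift 4: day 1 has {a, b, c, d, f} and shift 4 has {a, c, d}, leaving only e.
Day 2, shift 3: day 2 has {b, d, e} and shift 3 has {c, d, e, f}, leaving only a.
Day 2, shift 4: day 2 has {a, b, d, e} and shift 4 has {a, c, d, e}, leaving only f.
Day 2, shift 1: day 2 has {a, b, d, e, f} and shift 1 has {a, e}, leaving only c.
Day 3, shift 4: day 3 has {c, f} and shift 4 has {a, c, d, e, f}, leaving only b.
Day 3, shift 1: day 3 has {b, c, f} and shift 1 has {a, c, e}, leaving only d.
Day 4 already has {b, c, e} and shift 1 already has {a, c, d, e}, so day 4, shift 1 must be f.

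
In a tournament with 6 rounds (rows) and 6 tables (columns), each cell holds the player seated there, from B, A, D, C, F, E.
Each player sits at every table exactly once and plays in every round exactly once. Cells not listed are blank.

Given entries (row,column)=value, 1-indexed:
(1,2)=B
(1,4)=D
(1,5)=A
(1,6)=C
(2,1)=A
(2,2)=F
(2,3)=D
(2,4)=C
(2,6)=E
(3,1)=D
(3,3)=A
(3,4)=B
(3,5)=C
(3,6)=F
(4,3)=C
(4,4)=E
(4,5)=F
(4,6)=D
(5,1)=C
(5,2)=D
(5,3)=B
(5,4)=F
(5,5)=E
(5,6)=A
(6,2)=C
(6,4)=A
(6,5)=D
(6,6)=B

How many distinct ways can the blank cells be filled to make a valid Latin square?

2

Round 1, table 1: eliminating its round and table leaves {F, E}.
Round 1, table 3: eliminating its round and table leaves {F, E}.
Round 2, table 5: eliminating its round and table leaves {B}.
Round 3, table 2: eliminating its round and table leaves {E}.
Round 4, table 1: eliminating its round and table leaves {B}.
Round 4, table 2: eliminating its round and table leaves {A}.
Round 6, table 1: eliminating its round and table leaves {F, E}.
Round 6, table 3: eliminating its round and table leaves {F, E}.
Enumerating the assignments across these blanks that avoid any round or table repeat gives 2 completions.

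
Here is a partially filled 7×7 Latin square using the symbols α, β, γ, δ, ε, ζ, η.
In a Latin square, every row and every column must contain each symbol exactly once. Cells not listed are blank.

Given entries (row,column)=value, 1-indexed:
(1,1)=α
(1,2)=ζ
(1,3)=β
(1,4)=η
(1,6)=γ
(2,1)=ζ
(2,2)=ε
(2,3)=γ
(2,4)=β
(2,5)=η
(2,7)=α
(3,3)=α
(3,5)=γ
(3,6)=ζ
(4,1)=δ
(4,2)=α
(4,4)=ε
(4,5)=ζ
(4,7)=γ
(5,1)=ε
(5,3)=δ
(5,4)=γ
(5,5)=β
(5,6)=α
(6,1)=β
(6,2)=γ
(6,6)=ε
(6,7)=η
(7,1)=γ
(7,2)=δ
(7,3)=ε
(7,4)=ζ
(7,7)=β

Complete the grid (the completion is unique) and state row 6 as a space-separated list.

β γ ζ α δ ε η

Row 6, column 3: row 6 has {β, γ, ε, η} and column 3 has {α, β, γ, δ, ε}, leaving only ζ.
Row 2, column 6: row 2 has {α, β, γ, ε, ζ, η} and column 6 has {α, γ, ε, ζ}, leaving only δ.
Row 3, column 1: row 3 has {α, γ, ζ} and column 1 has {α, β, γ, δ, ε, ζ}, leaving only η.
Row 3, column 2: row 3 has {α, γ, ζ, η} and column 2 has {α, γ, δ, ε, ζ}, leaving only β.
Row 3, column 4: row 3 has {α, β, γ, ζ, η} and column 4 has {β, γ, ε, ζ, η}, leaving only δ.
Row 6, column 4: row 6 has {β, γ, ε, ζ, η} and column 4 has {β, γ, δ, ε, ζ, η}, leaving only α.
Row 6, column 5: row 6 has {α, β, γ, ε, ζ, η} and column 5 has {β, γ, ζ, η}, leaving only δ.
So row 6 reads: β γ ζ α δ ε η.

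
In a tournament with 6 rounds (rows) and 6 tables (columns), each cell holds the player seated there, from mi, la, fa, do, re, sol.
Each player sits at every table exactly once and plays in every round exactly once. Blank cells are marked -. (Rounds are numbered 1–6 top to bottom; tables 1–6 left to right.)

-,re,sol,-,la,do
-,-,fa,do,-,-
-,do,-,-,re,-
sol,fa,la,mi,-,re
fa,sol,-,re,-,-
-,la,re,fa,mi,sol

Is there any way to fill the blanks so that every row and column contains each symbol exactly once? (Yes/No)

Round 1, table 4: round 1 together with table 4 already contain {mi, la, fa, do, re, sol} — every symbol — so nothing can go there. The grid has no valid completion.

No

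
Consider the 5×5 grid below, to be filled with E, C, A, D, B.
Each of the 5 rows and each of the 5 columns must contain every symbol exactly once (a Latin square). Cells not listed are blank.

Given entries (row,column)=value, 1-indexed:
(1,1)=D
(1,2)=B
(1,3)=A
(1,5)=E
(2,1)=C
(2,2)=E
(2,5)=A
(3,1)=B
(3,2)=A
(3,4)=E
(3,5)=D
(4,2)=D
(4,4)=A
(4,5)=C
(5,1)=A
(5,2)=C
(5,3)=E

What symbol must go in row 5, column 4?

Row 1, column 4: row 1 has {E, A, D, B} and column 4 has {E, A}, leaving only C.
Row 3, column 3: row 3 has {E, A, D, B} and column 3 has {E, A}, leaving only C.
Row 4, column 1: row 4 has {C, A, D} and column 1 has {C, A, D, B}, leaving only E.
Row 4, column 3: row 4 has {E, C, A, D} and column 3 has {E, C, A}, leaving only B.
Row 2, column 3: row 2 has {E, C, A} and column 3 has {E, C, A, B}, leaving only D.
Row 2, column 4: row 2 has {E, C, A, D} and column 4 has {E, C, A}, leaving only B.
Row 5 already has {E, C, A} and column 4 already has {E, C, A, B}, so row 5, column 4 must be D.

D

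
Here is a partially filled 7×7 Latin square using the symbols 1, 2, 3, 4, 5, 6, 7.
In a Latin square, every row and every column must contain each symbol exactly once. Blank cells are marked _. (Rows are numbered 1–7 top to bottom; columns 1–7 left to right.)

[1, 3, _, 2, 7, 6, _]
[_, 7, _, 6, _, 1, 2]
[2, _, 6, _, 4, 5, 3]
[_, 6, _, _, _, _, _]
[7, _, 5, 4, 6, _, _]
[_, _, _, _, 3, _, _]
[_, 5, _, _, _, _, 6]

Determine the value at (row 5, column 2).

2

Row 1, column 3: row 1 has {1, 2, 3, 6, 7} and column 3 has {5, 6}, leaving only 4.
Row 1, column 7: row 1 has {1, 2, 3, 4, 6, 7} and column 7 has {2, 3, 6}, leaving only 5.
Row 2, column 3: row 2 has {1, 2, 6, 7} and column 3 has {4, 5, 6}, leaving only 3.
Row 2, column 5: row 2 has {1, 2, 3, 6, 7} and column 5 has {3, 4, 6, 7}, leaving only 5.
Row 2, column 1: row 2 has {1, 2, 3, 5, 6, 7} and column 1 has {1, 2, 7}, leaving only 4.
Row 3, column 2: row 3 has {2, 3, 4, 5, 6} and column 2 has {3, 5, 6, 7}, leaving only 1.
Row 5 already has {4, 5, 6, 7} and column 2 already has {1, 3, 5, 6, 7}, so row 5, column 2 must be 2.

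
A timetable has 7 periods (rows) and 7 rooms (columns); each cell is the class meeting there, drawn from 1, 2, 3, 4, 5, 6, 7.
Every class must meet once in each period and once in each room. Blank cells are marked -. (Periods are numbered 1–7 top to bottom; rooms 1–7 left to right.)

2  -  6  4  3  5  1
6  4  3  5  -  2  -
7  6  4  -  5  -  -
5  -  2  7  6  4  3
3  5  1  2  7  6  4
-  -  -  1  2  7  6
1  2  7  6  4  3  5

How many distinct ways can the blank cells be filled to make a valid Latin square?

1

Period 1, room 2: eliminating its period and room leaves {7}.
Period 2, room 5: eliminating its period and room leaves {1}.
Period 2, room 7: eliminating its period and room leaves {7}.
Period 3, room 4: eliminating its period and room leaves {3}.
Period 3, room 6: eliminating its period and room leaves {1}.
Period 3, room 7: eliminating its period and room leaves {2}.
Period 4, room 2: eliminating its period and room leaves {1}.
Period 6, room 1: eliminating its period and room leaves {4}.
Period 6, room 2: eliminating its period and room leaves {3}.
Period 6, room 3: eliminating its period and room leaves {5}.
Only one assignment across all blanks avoids any period or room repeat, giving 1 completion.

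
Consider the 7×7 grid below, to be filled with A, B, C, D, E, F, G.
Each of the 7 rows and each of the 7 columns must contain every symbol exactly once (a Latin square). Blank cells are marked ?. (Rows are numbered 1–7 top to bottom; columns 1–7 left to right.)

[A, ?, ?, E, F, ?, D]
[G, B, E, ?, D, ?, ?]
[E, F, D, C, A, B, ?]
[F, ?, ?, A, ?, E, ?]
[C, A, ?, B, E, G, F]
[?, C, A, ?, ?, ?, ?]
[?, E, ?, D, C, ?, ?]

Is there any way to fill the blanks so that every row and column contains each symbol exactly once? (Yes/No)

Row 5, column 3: row 5 together with column 3 already contain {A, B, C, D, E, F, G} — every symbol — so nothing can go there. The grid has no valid completion.

No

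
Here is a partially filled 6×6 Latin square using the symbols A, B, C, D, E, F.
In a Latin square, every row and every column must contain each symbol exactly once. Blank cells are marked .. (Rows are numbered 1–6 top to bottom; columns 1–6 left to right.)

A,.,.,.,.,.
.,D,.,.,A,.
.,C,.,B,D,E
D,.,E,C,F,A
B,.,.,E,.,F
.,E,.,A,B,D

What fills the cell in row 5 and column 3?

Row 2, column 4: row 2 has {A, D} and column 4 has {A, B, C, E}, leaving only F.
Row 1, column 4: row 1 has {A} and column 4 has {A, B, C, E, F}, leaving only D.
Row 3, column 1: row 3 has {B, C, D, E} and column 1 has {A, B, D}, leaving only F.
Row 3, column 3: row 3 has {B, C, D, E, F} and column 3 has {E}, leaving only A.
Row 4, column 2: row 4 has {A, C, D, E, F} and column 2 has {C, D, E}, leaving only B.
Row 1, column 2: row 1 has {A, D} and column 2 has {B, C, D, E}, leaving only F.
Row 5, column 2: row 5 has {B, E, F} and column 2 has {B, C, D, E, F}, leaving only A.
Row 5, column 5: row 5 has {A, B, E, F} and column 5 has {A, B, D, F}, leaving only C.
Row 5 already has {A, B, C, E, F} and column 3 already has {A, E}, so row 5, column 3 must be D.

D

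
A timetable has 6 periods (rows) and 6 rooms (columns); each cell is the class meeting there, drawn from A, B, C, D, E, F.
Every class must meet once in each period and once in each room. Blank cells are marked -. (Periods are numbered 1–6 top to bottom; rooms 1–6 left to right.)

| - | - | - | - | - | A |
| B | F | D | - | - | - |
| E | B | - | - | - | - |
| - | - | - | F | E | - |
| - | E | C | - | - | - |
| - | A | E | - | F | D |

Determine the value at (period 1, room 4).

Period 6, room 1: period 6 has {A, D, E, F} and room 1 has {B, E}, leaving only C.
Period 6, room 4: period 6 has {A, C, D, E, F} and room 4 has {F}, leaving only B.
Period 1, room 4 is narrowed to {C, D, E}.
If it were C, then period 1, room 5 would be left with no valid symbol.
If it were D, then period 1, room 5 would be left with no valid symbol.
So period 1, room 4 must be E.

E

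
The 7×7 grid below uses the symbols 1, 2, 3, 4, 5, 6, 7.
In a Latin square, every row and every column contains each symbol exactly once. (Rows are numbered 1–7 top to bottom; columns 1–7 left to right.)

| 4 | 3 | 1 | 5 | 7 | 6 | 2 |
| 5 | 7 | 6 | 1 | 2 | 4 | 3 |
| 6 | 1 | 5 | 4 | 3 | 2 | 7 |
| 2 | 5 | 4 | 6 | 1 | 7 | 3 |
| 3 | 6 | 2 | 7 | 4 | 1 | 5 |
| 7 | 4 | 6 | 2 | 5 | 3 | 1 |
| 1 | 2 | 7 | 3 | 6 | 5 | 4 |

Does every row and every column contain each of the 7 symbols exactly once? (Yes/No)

Every row is a permutation, but column 7 contains 3 twice (at rows 2 and 4).

No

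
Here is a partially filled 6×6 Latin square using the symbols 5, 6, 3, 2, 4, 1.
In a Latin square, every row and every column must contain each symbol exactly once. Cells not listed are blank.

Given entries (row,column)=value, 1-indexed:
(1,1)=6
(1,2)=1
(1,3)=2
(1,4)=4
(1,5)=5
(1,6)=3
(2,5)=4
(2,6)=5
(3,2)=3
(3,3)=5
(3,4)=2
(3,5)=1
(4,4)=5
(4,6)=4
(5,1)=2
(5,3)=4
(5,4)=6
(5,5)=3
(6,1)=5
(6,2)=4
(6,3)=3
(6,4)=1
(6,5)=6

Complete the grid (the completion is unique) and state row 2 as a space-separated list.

1 2 6 3 4 5

Row 2, column 4: row 2 has {5, 4} and column 4 has {5, 6, 2, 4, 1}, leaving only 3.
Row 2, column 1: row 2 has {5, 3, 4} and column 1 has {5, 6, 2}, leaving only 1.
Row 2, column 3: row 2 has {5, 3, 4, 1} and column 3 has {5, 3, 2, 4}, leaving only 6.
Row 2, column 2: row 2 has {5, 6, 3, 4, 1} and column 2 has {3, 4, 1}, leaving only 2.
So row 2 reads: 1 2 6 3 4 5.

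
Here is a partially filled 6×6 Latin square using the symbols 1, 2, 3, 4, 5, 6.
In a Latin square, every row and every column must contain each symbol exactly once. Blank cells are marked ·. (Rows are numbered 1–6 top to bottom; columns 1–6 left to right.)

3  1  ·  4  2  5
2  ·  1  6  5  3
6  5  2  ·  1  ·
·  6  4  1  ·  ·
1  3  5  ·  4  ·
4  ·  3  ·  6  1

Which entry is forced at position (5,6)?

Row 1, column 3: row 1 has {1, 2, 3, 4, 5} and column 3 has {1, 2, 3, 4, 5}, leaving only 6.
Row 2, column 2: row 2 has {1, 2, 3, 5, 6} and column 2 has {1, 3, 5, 6}, leaving only 4.
Row 3, column 4: row 3 has {1, 2, 5, 6} and column 4 has {1, 4, 6}, leaving only 3.
Row 3, column 6: row 3 has {1, 2, 3, 5, 6} and column 6 has {1, 3, 5}, leaving only 4.
Row 4, column 1: row 4 has {1, 4, 6} and column 1 has {1, 2, 3, 4, 6}, leaving only 5.
Row 4, column 5: row 4 has {1, 4, 5, 6} and column 5 has {1, 2, 4, 5, 6}, leaving only 3.
Row 4, column 6: row 4 has {1, 3, 4, 5, 6} and column 6 has {1, 3, 4, 5}, leaving only 2.
Row 5 already has {1, 3, 4, 5} and column 6 already has {1, 2, 3, 4, 5}, so row 5, column 6 must be 6.

6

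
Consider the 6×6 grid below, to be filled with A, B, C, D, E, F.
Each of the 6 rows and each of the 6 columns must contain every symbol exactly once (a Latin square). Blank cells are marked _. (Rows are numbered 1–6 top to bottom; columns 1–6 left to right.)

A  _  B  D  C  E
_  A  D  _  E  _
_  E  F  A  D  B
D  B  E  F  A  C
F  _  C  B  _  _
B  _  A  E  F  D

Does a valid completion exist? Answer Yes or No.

No

Row 5, column 5: row 5 together with column 5 already contain {A, B, C, D, E, F} — every symbol — so nothing can go there. The grid has no valid completion.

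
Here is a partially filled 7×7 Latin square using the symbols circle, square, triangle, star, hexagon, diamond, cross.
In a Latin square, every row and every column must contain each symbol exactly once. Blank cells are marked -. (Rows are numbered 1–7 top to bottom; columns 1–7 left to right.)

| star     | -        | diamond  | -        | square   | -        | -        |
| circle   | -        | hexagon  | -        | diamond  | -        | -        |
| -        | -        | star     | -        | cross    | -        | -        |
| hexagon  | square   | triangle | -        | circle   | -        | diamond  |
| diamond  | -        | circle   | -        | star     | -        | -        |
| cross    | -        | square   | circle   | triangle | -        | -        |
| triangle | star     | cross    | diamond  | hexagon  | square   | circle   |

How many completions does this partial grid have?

Row 1, column 2: eliminating its row and column leaves {circle, triangle, hexagon, cross}.
Row 1, column 4: eliminating its row and column leaves {triangle, hexagon, cross}.
Row 1, column 6: eliminating its row and column leaves {circle, triangle, hexagon, cross}.
Row 1, column 7: eliminating its row and column leaves {triangle, hexagon, cross}.
Row 2, column 2: eliminating its row and column leaves {triangle, cross}.
Row 2, column 4: eliminating its row and column leaves {square, triangle, star, cross}.
Row 2, column 6: eliminating its row and column leaves {triangle, star, cross}.
Row 2, column 7: eliminating its row and column leaves {square, triangle, star, cross}.
Row 3, column 1: eliminating its row and column leaves {square}.
Row 3, column 2: eliminating its row and column leaves {circle, triangle, hexagon, diamond}.
Row 3, column 4: eliminating its row and column leaves {square, triangle, hexagon}.
Row 3, column 6: eliminating its row and column leaves {circle, triangle, hexagon, diamond}.
Row 3, column 7: eliminating its row and column leaves {square, triangle, hexagon}.
Row 4, column 4: eliminating its row and column leaves {star, cross}.
Row 4, column 6: eliminating its row and column leaves {star, cross}.
Row 5, column 2: eliminating its row and column leaves {triangle, hexagon, cross}.
Row 5, column 4: eliminating its row and column leaves {square, triangle, hexagon, cross}.
Row 5, column 6: eliminating its row and column leaves {triangle, hexagon, cross}.
Row 5, column 7: eliminating its row and column leaves {square, triangle, hexagon, cross}.
Row 6, column 2: eliminating its row and column leaves {hexagon, diamond}.
Row 6, column 6: eliminating its row and column leaves {star, hexagon, diamond}.
Row 6, column 7: eliminating its row and column leaves {star, hexagon}.
Enumerating the assignments across these blanks that avoid any row or column repeat gives 25 completions.

25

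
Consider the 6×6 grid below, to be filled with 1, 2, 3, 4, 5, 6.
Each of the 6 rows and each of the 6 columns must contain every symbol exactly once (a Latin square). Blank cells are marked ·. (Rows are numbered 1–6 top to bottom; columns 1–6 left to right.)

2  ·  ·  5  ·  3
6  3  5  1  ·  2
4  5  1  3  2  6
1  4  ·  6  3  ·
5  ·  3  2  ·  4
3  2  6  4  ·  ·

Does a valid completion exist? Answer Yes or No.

No row or column among the givens repeats a symbol, and propagating forced cells runs into no contradiction.
One valid completion exists (for instance, 2 6 4 5 1 3 / 6 3 5 1 4 2 / 4 5 1 3 2 6 / 1 4 2 6 3 5 / 5 1 3 2 6 4 / 3 2 6 4 5 1).

Yes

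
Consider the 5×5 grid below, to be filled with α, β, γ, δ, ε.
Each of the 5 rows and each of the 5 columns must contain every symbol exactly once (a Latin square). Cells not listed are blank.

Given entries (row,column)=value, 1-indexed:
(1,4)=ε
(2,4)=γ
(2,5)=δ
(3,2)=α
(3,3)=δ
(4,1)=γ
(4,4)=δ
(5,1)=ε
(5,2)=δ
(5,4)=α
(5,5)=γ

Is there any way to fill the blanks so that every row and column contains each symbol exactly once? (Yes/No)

No

Row 3, column 1: row 3 has {α, δ} and column 1 has {γ, ε}, so it must be β.
Now row 3, column 4: row 3 together with column 4 already contain {α, β, γ, δ, ε} — every symbol — so nothing can go there. The grid has no valid completion.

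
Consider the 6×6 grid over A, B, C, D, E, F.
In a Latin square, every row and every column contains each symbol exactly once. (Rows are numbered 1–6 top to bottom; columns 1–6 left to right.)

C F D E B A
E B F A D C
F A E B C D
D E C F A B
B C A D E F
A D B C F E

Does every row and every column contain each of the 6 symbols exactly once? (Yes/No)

Yes

Each row is a permutation of the 6 symbols, and so is each column.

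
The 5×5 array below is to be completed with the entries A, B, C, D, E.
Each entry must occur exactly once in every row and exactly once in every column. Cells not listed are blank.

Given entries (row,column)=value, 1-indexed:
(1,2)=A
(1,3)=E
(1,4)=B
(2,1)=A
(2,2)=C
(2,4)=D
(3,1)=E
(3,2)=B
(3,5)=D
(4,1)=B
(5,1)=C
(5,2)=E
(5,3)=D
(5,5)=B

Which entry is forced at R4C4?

Row 1, column 1: row 1 has {A, B, E} and column 1 has {A, B, C, E}, leaving only D.
Row 1, column 5: row 1 has {A, B, D, E} and column 5 has {B, D}, leaving only C.
Row 2, column 3: row 2 has {A, C, D} and column 3 has {D, E}, leaving only B.
Row 2, column 5: row 2 has {A, B, C, D} and column 5 has {B, C, D}, leaving only E.
Row 4, column 2: row 4 has {B} and column 2 has {A, B, C, E}, leaving only D.
Row 4, column 5: row 4 has {B, D} and column 5 has {B, C, D, E}, leaving only A.
Row 4, column 3: row 4 has {A, B, D} and column 3 has {B, D, E}, leaving only C.
Row 4 already has {A, B, C, D} and column 4 already has {B, D}, so row 4, column 4 must be E.

E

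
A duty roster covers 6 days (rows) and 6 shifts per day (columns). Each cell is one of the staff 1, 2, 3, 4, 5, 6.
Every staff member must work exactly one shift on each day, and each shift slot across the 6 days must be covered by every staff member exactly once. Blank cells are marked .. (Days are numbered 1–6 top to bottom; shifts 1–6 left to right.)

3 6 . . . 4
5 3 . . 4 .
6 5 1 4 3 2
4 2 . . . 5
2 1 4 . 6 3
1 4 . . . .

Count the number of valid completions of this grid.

Day 1, shift 3: eliminating its day and shift leaves {2, 5}.
Day 1, shift 4: eliminating its day and shift leaves {1, 2, 5}.
Day 1, shift 5: eliminating its day and shift leaves {1, 2, 5}.
Day 2, shift 3: eliminating its day and shift leaves {2, 6}.
Day 2, shift 4: eliminating its day and shift leaves {1, 2, 6}.
Day 2, shift 6: eliminating its day and shift leaves {1, 6}.
Day 4, shift 3: eliminating its day and shift leaves {3, 6}.
Day 4, shift 4: eliminating its day and shift leaves {1, 3, 6}.
Day 4, shift 5: eliminating its day and shift leaves {1}.
Day 5, shift 4: eliminating its day and shift leaves {5}.
Day 6, shift 3: eliminating its day and shift leaves {2, 3, 5, 6}.
Day 6, shift 4: eliminating its day and shift leaves {2, 3, 5, 6}.
Day 6, shift 5: eliminating its day and shift leaves {2, 5}.
Day 6, shift 6: eliminating its day and shift leaves {6}.
Enumerating the assignments across these blanks that avoid any day or shift repeat gives 3 completions.

3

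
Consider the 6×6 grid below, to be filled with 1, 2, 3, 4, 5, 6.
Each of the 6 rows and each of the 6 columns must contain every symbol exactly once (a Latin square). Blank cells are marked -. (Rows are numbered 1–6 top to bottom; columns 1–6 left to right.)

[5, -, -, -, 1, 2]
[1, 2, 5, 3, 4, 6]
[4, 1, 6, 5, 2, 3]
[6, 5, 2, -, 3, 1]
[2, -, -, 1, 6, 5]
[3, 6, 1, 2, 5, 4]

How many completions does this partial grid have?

2

Row 1, column 2: eliminating its row and column leaves {3, 4}.
Row 1, column 3: eliminating its row and column leaves {3, 4}.
Row 1, column 4: eliminating its row and column leaves {4, 6}.
Row 4, column 4: eliminating its row and column leaves {4}.
Row 5, column 2: eliminating its row and column leaves {3, 4}.
Row 5, column 3: eliminating its row and column leaves {3, 4}.
Enumerating the assignments across these blanks that avoid any row or column repeat gives 2 completions.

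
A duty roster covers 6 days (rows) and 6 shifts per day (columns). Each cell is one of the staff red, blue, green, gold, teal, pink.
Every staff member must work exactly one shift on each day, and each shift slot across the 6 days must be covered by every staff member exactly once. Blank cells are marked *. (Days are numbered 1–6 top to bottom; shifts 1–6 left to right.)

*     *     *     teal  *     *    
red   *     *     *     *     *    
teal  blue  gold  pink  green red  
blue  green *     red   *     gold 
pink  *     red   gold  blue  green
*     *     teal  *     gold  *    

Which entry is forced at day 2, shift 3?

Day 4, shift 3: day 4 has {red, blue, green, gold} and shift 3 has {red, gold, teal}, leaving only pink.
Day 4, shift 5: day 4 has {red, blue, green, gold, pink} and shift 5 has {blue, green, gold}, leaving only teal.
Day 2, shift 5: day 2 has {red} and shift 5 has {blue, green, gold, teal}, leaving only pink.
Day 1, shift 5: day 1 has {teal} and shift 5 has {blue, green, gold, teal, pink}, leaving only red.
Day 5, shift 2: day 5 has {red, blue, green, gold, pink} and shift 2 has {blue, green}, leaving only teal.
Day 2, shift 2: day 2 has {red, pink} and shift 2 has {blue, green, teal}, leaving only gold.
Day 1, shift 2: day 1 has {red, teal} and shift 2 has {blue, green, gold, teal}, leaving only pink.
Day 1, shift 6: day 1 has {red, teal, pink} and shift 6 has {red, green, gold}, leaving only blue.
Day 1, shift 3: day 1 has {red, blue, teal, pink} and shift 3 has {red, gold, teal, pink}, leaving only green.
Day 2 already has {red, gold, pink} and shift 3 already has {red, green, gold, teal, pink}, so day 2, shift 3 must be blue.

blue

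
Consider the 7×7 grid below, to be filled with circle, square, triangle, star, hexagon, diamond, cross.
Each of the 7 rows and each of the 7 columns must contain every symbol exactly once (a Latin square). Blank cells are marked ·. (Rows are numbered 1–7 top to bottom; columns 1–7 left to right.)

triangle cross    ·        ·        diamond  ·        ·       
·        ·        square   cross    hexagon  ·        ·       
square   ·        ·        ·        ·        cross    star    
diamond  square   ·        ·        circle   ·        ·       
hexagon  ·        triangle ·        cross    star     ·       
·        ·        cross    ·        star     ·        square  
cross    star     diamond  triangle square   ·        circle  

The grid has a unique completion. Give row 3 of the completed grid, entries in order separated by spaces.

square hexagon circle diamond triangle cross star

Row 3, column 5: row 3 has {square, star, cross} and column 5 has {circle, square, star, hexagon, diamond, cross}, leaving only triangle.
Row 1, column 7: row 1 has {triangle, diamond, cross} and column 7 has {circle, square, star}, leaving only hexagon.
Row 5, column 7: row 5 has {triangle, star, hexagon, cross} and column 7 has {circle, square, star, hexagon}, leaving only diamond.
Row 2, column 7: row 2 has {square, hexagon, cross} and column 7 has {circle, square, star, hexagon, diamond}, leaving only triangle.
Row 4, column 7: row 4 has {circle, square, diamond} and column 7 has {circle, square, triangle, star, hexagon, diamond}, leaving only cross.
Row 5, column 2: row 5 has {triangle, star, hexagon, diamond, cross} and column 2 has {square, star, cross}, leaving only circle.
Row 2, column 2: row 2 has {square, triangle, hexagon, cross} and column 2 has {circle, square, star, cross}, leaving only diamond.
Row 3, column 2: row 3 has {square, triangle, star, cross} and column 2 has {circle, square, star, diamond, cross}, leaving only hexagon.
Row 3, column 3: row 3 has {square, triangle, star, hexagon, cross} and column 3 has {square, triangle, diamond, cross}, leaving only circle.
Row 3, column 4: row 3 has {circle, square, triangle, star, hexagon, cross} and column 4 has {triangle, cross}, leaving only diamond.
So row 3 reads: square hexagon circle diamond triangle cross star.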